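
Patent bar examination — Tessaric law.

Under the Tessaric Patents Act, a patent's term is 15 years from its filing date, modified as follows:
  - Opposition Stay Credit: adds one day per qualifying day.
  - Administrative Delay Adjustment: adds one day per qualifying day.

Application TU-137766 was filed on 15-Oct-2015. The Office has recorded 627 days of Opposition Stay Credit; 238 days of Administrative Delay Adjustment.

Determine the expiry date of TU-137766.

2033-02-26

Base term: filing date + 15 years → 15 October 2030.
Opposition Stay Credit: +627 days → 3 July 2032.
Administrative Delay Adjustment: +238 days → 26 February 2033.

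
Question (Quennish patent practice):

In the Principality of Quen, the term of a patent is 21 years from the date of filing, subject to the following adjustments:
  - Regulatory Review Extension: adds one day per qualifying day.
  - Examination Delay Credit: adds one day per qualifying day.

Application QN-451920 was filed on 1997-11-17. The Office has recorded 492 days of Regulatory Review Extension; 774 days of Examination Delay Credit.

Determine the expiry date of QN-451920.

Base term: filing date + 21 years → 17 November 2018.
Regulatory Review Extension: +492 days → 23 March 2020.
Examination Delay Credit: +774 days → 6 May 2022.

2022-05-06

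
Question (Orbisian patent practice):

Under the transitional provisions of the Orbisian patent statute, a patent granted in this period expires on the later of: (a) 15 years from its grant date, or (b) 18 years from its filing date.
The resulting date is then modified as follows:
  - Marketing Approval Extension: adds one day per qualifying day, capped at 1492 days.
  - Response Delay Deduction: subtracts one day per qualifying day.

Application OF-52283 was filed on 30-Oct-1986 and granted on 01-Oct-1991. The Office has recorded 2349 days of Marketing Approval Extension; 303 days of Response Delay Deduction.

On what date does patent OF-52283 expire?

January 2, 2010

(a) grant + 15 years → 1 October 2006.
(b) filing + 18 years → 30 October 2004.
Later of the two: 1 October 2006.
Marketing Approval Extension: 2349 days claimed exceeds the 1492-day cap, so +1492 days → 1 November 2010.
Response Delay Deduction: −303 days → 2 January 2010.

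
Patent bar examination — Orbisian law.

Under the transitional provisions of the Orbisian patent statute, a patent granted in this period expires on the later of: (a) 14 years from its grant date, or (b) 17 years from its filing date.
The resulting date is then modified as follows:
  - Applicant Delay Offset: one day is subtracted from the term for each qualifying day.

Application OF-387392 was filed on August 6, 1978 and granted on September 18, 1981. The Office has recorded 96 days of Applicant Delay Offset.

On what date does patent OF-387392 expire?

(a) grant + 14 years → 18 September 1995.
(b) filing + 17 years → 6 August 1995.
Later of the two: 18 September 1995.
Applicant Delay Offset: −96 days → 14 June 1995.

1995-06-14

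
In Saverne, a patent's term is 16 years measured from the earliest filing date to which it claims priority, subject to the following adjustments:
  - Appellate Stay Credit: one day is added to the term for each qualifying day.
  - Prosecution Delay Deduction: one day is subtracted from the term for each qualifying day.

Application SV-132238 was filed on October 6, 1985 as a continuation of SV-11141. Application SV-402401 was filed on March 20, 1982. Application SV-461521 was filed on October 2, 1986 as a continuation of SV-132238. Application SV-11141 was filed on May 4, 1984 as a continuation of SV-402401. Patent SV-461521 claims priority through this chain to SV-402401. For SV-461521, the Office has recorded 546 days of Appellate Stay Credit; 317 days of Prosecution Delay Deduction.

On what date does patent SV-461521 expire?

Earliest priority filing: 20 March 1982.
Base term: 20 March 1982 + 16 years → 20 March 1998.
Appellate Stay Credit: +546 days → 17 September 1999.
Prosecution Delay Deduction: −317 days → 4 November 1998.

1998-11-04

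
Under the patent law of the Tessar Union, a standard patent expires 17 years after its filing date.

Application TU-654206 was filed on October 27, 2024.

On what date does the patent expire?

Filing date + 17 years → 27 October 2041.

October 27, 2041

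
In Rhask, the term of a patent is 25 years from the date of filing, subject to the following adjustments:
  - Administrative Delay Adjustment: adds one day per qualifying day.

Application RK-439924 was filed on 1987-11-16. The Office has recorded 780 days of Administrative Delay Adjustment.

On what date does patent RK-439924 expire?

January 5, 2015

Base term: filing date + 25 years → 16 November 2012.
Administrative Delay Adjustment: +780 days → 5 January 2015.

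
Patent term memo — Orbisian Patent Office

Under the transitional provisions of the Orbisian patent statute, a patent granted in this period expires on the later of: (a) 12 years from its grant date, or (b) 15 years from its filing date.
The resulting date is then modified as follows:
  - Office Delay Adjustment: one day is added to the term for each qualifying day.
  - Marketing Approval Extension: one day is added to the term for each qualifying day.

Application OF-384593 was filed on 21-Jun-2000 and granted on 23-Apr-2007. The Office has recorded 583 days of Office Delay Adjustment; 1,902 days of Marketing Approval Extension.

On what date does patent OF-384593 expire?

2026-02-10

(a) grant + 12 years → 23 April 2019.
(b) filing + 15 years → 21 June 2015.
Later of the two: 23 April 2019.
Office Delay Adjustment: +583 days → 26 November 2020.
Marketing Approval Extension: +1902 days → 10 February 2026.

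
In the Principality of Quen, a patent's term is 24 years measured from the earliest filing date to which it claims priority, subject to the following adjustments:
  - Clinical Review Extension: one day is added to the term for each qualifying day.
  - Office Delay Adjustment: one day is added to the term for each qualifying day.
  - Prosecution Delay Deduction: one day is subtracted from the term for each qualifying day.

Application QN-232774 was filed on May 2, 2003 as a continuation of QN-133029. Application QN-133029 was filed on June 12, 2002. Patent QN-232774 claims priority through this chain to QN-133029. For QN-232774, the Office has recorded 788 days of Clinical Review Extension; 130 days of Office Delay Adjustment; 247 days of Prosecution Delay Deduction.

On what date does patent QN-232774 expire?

2028-04-13

Earliest priority filing: 12 June 2002.
Base term: 12 June 2002 + 24 years → 12 June 2026.
Clinical Review Extension: +788 days → 8 August 2028.
Office Delay Adjustment: +130 days → 16 December 2028.
Prosecution Delay Deduction: −247 days → 13 April 2028.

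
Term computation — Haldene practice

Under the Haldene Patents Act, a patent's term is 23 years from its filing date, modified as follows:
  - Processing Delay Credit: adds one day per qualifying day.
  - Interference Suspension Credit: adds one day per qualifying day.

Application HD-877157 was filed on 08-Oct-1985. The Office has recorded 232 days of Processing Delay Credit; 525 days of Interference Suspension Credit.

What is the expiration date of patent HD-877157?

November 4, 2010

Base term: filing date + 23 years → 8 October 2008.
Processing Delay Credit: +232 days → 28 May 2009.
Interference Suspension Credit: +525 days → 4 November 2010.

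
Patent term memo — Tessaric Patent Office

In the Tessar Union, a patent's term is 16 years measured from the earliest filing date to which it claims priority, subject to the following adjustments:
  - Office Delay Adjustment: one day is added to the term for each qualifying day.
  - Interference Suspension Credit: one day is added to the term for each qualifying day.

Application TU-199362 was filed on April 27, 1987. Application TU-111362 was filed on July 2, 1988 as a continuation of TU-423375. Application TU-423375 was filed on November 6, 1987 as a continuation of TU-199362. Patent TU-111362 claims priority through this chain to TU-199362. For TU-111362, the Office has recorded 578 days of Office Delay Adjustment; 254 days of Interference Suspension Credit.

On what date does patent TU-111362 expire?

Earliest priority filing: 27 April 1987.
Base term: 27 April 1987 + 16 years → 27 April 2003.
Office Delay Adjustment: +578 days → 25 November 2004.
Interference Suspension Credit: +254 days → 6 August 2005.

August 6, 2005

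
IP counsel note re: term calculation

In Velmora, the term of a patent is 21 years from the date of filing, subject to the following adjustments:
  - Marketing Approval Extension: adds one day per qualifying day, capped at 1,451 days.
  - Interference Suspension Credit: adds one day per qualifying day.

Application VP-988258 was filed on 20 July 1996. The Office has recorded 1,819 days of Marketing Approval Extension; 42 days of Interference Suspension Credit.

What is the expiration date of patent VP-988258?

2021-08-21

Base term: filing date + 21 years → 20 July 2017.
Marketing Approval Extension: 1819 days claimed exceeds the 1451-day cap, so +1451 days → 10 July 2021.
Interference Suspension Credit: +42 days → 21 August 2021.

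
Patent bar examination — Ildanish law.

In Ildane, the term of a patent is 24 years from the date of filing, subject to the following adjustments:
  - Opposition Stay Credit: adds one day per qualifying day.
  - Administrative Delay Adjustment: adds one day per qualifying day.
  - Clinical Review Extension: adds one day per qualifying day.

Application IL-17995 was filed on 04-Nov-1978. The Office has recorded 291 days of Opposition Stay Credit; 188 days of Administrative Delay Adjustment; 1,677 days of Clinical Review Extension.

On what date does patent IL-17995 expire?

Base term: filing date + 24 years → 4 November 2002.
Opposition Stay Credit: +291 days → 22 August 2003.
Administrative Delay Adjustment: +188 days → 26 February 2004.
Clinical Review Extension: +1677 days → 29 September 2008.

2008-09-29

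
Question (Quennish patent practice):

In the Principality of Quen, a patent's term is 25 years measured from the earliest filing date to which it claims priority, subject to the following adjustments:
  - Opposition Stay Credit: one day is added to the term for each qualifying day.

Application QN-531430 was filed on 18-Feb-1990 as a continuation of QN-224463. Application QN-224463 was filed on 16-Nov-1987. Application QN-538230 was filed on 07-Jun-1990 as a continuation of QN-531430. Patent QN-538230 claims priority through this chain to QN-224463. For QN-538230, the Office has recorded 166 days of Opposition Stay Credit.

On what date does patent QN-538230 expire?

Earliest priority filing: 16 November 1987.
Base term: 16 November 1987 + 25 years → 16 November 2012.
Opposition Stay Credit: +166 days → 1 May 2013.

May 1, 2013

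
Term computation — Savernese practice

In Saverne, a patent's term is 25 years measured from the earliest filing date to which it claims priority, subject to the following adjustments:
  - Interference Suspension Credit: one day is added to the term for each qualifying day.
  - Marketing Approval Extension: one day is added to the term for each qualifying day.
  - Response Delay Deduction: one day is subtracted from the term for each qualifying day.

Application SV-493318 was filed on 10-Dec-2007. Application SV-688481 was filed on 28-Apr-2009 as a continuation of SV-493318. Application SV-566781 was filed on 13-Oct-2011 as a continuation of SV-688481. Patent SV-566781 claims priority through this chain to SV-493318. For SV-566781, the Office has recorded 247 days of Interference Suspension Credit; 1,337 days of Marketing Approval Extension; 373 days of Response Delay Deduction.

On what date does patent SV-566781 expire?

Earliest priority filing: 10 December 2007.
Base term: 10 December 2007 + 25 years → 10 December 2032.
Interference Suspension Credit: +247 days → 14 August 2033.
Marketing Approval Extension: +1337 days → 12 April 2037.
Response Delay Deduction: −373 days → 4 April 2036.

April 4, 2036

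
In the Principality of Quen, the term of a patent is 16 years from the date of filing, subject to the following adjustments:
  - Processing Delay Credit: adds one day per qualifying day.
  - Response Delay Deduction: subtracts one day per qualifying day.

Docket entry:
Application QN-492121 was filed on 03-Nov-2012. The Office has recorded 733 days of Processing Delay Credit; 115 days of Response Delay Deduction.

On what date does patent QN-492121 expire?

July 14, 2030

Base term: filing date + 16 years → 3 November 2028.
Processing Delay Credit: +733 days → 6 November 2030.
Response Delay Deduction: −115 days → 14 July 2030.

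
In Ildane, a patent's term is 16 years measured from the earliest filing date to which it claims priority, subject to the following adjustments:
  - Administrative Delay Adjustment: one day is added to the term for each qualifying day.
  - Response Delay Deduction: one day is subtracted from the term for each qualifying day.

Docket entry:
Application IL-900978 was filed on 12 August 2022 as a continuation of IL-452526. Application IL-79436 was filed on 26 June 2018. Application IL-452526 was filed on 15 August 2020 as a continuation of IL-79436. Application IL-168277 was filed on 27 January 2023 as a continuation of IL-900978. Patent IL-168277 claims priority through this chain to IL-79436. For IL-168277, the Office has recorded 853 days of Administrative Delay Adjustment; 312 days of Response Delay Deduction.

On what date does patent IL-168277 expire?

December 19, 2035

Earliest priority filing: 26 June 2018.
Base term: 26 June 2018 + 16 years → 26 June 2034.
Administrative Delay Adjustment: +853 days → 26 October 2036.
Response Delay Deduction: −312 days → 19 December 2035.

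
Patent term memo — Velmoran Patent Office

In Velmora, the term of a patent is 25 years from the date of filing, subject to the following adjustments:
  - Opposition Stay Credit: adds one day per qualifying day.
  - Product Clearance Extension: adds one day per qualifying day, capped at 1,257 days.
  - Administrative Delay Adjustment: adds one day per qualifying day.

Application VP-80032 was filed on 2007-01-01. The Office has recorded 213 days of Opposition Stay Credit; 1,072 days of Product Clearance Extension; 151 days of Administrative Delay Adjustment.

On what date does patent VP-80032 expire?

2035-12-07

Base term: filing date + 25 years → 1 January 2032.
Opposition Stay Credit: +213 days → 1 August 2032.
Product Clearance Extension: 1072 days (within the 1257-day cap) → +1072 days → 9 July 2035.
Administrative Delay Adjustment: +151 days → 7 December 2035.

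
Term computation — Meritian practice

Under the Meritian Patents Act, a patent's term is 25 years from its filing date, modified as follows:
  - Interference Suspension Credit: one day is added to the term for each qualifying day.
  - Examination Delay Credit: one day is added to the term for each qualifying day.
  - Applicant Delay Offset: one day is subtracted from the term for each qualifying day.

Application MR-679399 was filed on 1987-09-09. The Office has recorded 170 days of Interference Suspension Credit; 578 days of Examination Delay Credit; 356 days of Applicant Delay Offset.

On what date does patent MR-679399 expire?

Base term: filing date + 25 years → 9 September 2012.
Interference Suspension Credit: +170 days → 26 February 2013.
Examination Delay Credit: +578 days → 27 September 2014.
Applicant Delay Offset: −356 days → 6 October 2013.

October 6, 2013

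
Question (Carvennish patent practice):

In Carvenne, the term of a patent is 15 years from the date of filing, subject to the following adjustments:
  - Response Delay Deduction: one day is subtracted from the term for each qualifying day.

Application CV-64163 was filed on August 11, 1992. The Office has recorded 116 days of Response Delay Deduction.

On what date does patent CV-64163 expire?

Base term: filing date + 15 years → 11 August 2007.
Response Delay Deduction: −116 days → 17 April 2007.

April 17, 2007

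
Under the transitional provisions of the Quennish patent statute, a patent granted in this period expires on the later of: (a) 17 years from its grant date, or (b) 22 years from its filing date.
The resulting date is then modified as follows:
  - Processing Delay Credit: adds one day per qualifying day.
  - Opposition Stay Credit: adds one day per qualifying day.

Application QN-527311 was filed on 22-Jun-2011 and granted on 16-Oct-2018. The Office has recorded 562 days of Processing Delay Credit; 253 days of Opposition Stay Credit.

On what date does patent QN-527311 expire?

(a) grant + 17 years → 16 October 2035.
(b) filing + 22 years → 22 June 2033.
Later of the two: 16 October 2035.
Processing Delay Credit: +562 days → 30 April 2037.
Opposition Stay Credit: +253 days → 8 January 2038.

January 8, 2038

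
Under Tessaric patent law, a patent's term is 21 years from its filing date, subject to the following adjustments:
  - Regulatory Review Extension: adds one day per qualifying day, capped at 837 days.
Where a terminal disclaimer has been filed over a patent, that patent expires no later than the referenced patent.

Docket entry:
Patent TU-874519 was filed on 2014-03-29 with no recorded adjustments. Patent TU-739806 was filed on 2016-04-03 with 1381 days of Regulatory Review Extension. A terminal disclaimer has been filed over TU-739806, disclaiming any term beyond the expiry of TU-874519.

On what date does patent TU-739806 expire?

Natural term of TU-739806:
  Base: filing + 21 years → 3 April 2037.
  Regulatory Review Extension: 1381 days claimed exceeds the 837-day cap, so +837 days → 19 July 2039.
Expiry of referenced patent TU-874519:
  Base: filing + 21 years → 29 March 2035.
Terminal disclaimer: TU-739806 expires on the earlier of 19 July 2039 and 29 March 2035.

2035-03-29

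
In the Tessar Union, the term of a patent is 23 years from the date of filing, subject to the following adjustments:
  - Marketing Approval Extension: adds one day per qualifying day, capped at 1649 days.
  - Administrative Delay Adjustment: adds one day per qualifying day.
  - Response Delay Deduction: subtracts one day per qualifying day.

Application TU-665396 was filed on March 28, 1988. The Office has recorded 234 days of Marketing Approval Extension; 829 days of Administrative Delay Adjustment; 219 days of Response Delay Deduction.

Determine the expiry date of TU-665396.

Base term: filing date + 23 years → 28 March 2011.
Marketing Approval Extension: 234 days (within the 1649-day cap) → +234 days → 17 November 2011.
Administrative Delay Adjustment: +829 days → 23 February 2014.
Response Delay Deduction: −219 days → 19 July 2013.

July 19, 2013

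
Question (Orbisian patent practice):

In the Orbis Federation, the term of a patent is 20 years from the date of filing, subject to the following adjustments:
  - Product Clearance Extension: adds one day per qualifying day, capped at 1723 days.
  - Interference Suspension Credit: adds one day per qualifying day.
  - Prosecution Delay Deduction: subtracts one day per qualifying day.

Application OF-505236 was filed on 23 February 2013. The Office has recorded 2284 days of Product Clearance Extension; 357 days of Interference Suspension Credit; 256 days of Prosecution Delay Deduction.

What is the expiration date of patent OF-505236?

2038-02-21

Base term: filing date + 20 years → 23 February 2033.
Product Clearance Extension: 2284 days claimed exceeds the 1723-day cap, so +1723 days → 12 November 2037.
Interference Suspension Credit: +357 days → 4 November 2038.
Prosecution Delay Deduction: −256 days → 21 February 2038.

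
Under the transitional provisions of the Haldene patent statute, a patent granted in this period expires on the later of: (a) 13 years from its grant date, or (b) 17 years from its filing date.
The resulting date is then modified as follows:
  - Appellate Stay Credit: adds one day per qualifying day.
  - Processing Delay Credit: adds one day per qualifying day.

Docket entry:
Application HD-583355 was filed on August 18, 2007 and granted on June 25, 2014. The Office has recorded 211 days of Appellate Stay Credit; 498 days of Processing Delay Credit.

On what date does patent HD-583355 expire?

(a) grant + 13 years → 25 June 2027.
(b) filing + 17 years → 18 August 2024.
Later of the two: 25 June 2027.
Appellate Stay Credit: +211 days → 22 January 2028.
Processing Delay Credit: +498 days → 3 June 2029.

June 3, 2029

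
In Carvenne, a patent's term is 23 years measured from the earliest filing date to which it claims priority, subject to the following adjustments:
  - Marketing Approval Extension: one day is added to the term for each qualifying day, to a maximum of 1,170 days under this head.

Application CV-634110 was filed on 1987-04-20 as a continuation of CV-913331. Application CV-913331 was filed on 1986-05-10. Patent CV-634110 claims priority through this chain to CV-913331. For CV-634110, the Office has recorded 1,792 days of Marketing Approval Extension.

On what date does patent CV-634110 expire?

Earliest priority filing: 10 May 1986.
Base term: 10 May 1986 + 23 years → 10 May 2009.
Marketing Approval Extension: 1792 days claimed exceeds the 1170-day cap, so +1170 days → 23 July 2012.

July 23, 2012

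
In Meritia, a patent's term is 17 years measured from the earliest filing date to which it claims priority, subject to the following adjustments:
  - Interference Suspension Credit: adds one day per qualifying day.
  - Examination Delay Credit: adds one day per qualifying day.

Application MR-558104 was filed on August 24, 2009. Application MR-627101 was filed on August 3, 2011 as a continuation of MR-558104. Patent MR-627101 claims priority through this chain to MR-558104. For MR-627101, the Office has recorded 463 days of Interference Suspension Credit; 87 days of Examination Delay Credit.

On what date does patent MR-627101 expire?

2028-02-25

Earliest priority filing: 24 August 2009.
Base term: 24 August 2009 + 17 years → 24 August 2026.
Interference Suspension Credit: +463 days → 30 November 2027.
Examination Delay Credit: +87 days → 25 February 2028.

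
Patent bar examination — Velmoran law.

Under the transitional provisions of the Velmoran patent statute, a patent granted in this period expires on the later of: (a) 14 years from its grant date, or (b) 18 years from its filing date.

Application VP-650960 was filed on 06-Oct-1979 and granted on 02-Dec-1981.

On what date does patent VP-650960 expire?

(a) grant + 14 years → 2 December 1995.
(b) filing + 18 years → 6 October 1997.
Later of the two: 6 October 1997.

1997-10-06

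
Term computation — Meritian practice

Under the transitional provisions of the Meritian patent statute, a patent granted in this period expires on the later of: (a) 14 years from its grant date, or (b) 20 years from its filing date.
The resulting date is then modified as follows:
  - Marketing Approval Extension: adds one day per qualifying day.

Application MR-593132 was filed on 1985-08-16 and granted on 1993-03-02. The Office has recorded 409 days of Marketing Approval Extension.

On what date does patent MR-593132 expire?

2008-04-14

(a) grant + 14 years → 2 March 2007.
(b) filing + 20 years → 16 August 2005.
Later of the two: 2 March 2007.
Marketing Approval Extension: +409 days → 14 April 2008.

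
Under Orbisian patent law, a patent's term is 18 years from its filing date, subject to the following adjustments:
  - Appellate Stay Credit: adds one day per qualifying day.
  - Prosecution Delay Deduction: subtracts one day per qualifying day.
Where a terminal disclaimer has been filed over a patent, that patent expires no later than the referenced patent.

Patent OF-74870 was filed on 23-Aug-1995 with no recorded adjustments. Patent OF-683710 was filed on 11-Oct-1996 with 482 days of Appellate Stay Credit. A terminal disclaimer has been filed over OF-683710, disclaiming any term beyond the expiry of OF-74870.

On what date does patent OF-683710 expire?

Natural term of OF-683710:
  Base: filing + 18 years → 11 October 2014.
  Appellate Stay Credit: +482 days → 5 February 2016.
Expiry of referenced patent OF-74870:
  Base: filing + 18 years → 23 August 2013.
Terminal disclaimer: OF-683710 expires on the earlier of 5 February 2016 and 23 August 2013.

2013-08-23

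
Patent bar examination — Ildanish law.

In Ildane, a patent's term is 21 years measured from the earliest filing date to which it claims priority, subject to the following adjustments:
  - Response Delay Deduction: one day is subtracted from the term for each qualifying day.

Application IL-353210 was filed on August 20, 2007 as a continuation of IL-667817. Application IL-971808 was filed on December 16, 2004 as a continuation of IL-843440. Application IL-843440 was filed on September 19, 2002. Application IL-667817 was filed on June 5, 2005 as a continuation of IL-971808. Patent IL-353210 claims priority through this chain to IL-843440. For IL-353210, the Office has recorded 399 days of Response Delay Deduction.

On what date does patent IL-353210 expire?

Earliest priority filing: 19 September 2002.
Base term: 19 September 2002 + 21 years → 19 September 2023.
Response Delay Deduction: −399 days → 16 August 2022.

2022-08-16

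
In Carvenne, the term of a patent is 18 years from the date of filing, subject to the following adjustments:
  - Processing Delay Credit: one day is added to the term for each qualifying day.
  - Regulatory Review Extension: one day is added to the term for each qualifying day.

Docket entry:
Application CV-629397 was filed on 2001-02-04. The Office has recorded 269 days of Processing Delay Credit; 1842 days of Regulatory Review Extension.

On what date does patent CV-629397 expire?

Base term: filing date + 18 years → 4 February 2019.
Processing Delay Credit: +269 days → 31 October 2019.
Regulatory Review Extension: +1842 days → 15 November 2024.

2024-11-15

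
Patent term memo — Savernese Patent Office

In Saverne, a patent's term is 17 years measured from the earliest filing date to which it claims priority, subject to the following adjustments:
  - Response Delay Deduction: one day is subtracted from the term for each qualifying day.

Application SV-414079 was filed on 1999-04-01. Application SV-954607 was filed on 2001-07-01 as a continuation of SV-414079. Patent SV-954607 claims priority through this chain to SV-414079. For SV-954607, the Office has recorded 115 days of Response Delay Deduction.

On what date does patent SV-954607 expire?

Earliest priority filing: 1 April 1999.
Base term: 1 April 1999 + 17 years → 1 April 2016.
Response Delay Deduction: −115 days → 8 December 2015.

December 8, 2015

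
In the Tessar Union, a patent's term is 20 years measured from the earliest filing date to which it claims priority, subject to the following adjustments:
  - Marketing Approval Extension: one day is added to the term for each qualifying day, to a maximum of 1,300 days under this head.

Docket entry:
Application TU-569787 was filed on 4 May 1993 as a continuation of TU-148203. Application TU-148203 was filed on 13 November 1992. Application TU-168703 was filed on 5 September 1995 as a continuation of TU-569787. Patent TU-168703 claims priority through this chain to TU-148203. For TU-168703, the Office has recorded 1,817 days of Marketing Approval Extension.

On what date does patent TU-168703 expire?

June 5, 2016

Earliest priority filing: 13 November 1992.
Base term: 13 November 1992 + 20 years → 13 November 2012.
Marketing Approval Extension: 1817 days claimed exceeds the 1300-day cap, so +1300 days → 5 June 2016.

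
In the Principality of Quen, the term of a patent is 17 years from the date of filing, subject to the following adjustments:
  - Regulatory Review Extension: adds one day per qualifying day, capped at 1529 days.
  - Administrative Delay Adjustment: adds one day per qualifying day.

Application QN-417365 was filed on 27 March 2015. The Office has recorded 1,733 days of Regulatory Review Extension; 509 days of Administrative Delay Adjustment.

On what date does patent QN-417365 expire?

2037-10-25

Base term: filing date + 17 years → 27 March 2032.
Regulatory Review Extension: 1733 days claimed exceeds the 1529-day cap, so +1529 days → 3 June 2036.
Administrative Delay Adjustment: +509 days → 25 October 2037.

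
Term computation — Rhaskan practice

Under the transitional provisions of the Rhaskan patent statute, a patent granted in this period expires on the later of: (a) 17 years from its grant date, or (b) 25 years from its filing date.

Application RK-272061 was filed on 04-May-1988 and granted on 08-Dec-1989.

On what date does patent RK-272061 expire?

(a) grant + 17 years → 8 December 2006.
(b) filing + 25 years → 4 May 2013.
Later of the two: 4 May 2013.

May 4, 2013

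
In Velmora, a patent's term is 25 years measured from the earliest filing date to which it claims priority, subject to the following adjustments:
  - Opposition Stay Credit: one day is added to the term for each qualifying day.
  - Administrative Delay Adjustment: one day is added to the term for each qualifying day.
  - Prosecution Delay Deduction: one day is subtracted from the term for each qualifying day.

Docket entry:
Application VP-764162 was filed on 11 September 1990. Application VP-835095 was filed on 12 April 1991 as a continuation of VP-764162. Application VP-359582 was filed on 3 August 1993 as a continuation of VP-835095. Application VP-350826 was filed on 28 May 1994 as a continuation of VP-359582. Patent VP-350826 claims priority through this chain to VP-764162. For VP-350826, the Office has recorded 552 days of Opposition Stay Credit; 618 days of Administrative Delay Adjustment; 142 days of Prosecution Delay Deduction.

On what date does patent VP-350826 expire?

July 5, 2018

Earliest priority filing: 11 September 1990.
Base term: 11 September 1990 + 25 years → 11 September 2015.
Opposition Stay Credit: +552 days → 16 March 2017.
Administrative Delay Adjustment: +618 days → 24 November 2018.
Prosecution Delay Deduction: −142 days → 5 July 2018.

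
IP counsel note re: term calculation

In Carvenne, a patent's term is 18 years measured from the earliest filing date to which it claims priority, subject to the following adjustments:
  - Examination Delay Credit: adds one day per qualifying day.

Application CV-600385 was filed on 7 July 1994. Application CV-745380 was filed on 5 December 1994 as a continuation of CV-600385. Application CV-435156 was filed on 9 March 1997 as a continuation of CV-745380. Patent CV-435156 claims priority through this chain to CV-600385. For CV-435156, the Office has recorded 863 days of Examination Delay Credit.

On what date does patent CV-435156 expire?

Earliest priority filing: 7 July 1994.
Base term: 7 July 1994 + 18 years → 7 July 2012.
Examination Delay Credit: +863 days → 17 November 2014.

November 17, 2014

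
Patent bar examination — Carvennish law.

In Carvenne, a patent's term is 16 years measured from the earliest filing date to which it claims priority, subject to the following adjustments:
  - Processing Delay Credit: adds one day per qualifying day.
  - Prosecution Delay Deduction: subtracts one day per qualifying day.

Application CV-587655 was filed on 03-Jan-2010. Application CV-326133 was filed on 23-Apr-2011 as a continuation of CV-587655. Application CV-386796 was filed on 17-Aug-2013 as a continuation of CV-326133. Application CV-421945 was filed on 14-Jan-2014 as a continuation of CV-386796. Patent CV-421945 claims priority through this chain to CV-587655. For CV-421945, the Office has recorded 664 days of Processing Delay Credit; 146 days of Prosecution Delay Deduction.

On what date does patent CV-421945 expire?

2027-06-05

Earliest priority filing: 3 January 2010.
Base term: 3 January 2010 + 16 years → 3 January 2026.
Processing Delay Credit: +664 days → 29 October 2027.
Prosecution Delay Deduction: −146 days → 5 June 2027.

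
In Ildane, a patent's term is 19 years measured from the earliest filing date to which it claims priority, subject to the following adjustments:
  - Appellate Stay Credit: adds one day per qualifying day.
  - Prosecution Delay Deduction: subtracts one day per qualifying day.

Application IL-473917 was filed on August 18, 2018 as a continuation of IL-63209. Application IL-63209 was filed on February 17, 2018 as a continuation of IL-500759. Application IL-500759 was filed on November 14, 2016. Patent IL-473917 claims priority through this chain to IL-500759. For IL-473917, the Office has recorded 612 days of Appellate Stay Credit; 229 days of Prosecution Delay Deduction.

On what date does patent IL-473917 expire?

December 1, 2036

Earliest priority filing: 14 November 2016.
Base term: 14 November 2016 + 19 years → 14 November 2035.
Appellate Stay Credit: +612 days → 18 July 2037.
Prosecution Delay Deduction: −229 days → 1 December 2036.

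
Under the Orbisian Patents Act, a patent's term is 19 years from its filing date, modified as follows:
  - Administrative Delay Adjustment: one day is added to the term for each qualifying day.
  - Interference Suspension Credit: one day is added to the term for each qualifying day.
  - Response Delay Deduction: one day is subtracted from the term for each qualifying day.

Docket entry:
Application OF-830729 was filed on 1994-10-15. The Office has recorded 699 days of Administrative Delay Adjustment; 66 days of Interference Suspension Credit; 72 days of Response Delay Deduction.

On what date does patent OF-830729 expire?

September 8, 2015

Base term: filing date + 19 years → 15 October 2013.
Administrative Delay Adjustment: +699 days → 14 September 2015.
Interference Suspension Credit: +66 days → 19 November 2015.
Response Delay Deduction: −72 days → 8 September 2015.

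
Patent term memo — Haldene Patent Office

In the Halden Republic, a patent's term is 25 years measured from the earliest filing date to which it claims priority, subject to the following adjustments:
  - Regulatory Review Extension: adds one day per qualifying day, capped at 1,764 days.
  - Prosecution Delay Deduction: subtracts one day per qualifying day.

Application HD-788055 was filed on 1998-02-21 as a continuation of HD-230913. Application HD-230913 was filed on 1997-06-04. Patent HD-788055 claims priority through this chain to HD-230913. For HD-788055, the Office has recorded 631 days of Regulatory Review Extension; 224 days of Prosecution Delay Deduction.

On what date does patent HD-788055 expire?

July 16, 2023

Earliest priority filing: 4 June 1997.
Base term: 4 June 1997 + 25 years → 4 June 2022.
Regulatory Review Extension: 631 days (within the 1764-day cap) → +631 days → 25 February 2024.
Prosecution Delay Deduction: −224 days → 16 July 2023.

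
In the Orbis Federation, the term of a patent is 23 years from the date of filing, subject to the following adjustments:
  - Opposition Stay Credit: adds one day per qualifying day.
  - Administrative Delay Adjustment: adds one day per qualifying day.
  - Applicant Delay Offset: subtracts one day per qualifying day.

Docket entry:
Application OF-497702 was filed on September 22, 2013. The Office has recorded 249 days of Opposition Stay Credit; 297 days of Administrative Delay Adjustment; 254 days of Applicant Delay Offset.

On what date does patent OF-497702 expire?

July 11, 2037

Base term: filing date + 23 years → 22 September 2036.
Opposition Stay Credit: +249 days → 29 May 2037.
Administrative Delay Adjustment: +297 days → 22 March 2038.
Applicant Delay Offset: −254 days → 11 July 2037.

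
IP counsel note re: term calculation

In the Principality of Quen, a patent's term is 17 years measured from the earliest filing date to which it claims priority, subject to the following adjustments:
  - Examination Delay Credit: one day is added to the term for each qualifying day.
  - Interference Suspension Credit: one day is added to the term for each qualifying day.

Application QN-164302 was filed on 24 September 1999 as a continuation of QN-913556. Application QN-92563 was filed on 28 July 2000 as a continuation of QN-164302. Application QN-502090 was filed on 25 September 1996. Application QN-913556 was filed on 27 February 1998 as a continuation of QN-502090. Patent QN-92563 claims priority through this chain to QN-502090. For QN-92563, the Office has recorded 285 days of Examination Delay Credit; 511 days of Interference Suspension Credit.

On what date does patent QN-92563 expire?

Earliest priority filing: 25 September 1996.
Base term: 25 September 1996 + 17 years → 25 September 2013.
Examination Delay Credit: +285 days → 7 July 2014.
Interference Suspension Credit: +511 days → 30 November 2015.

2015-11-30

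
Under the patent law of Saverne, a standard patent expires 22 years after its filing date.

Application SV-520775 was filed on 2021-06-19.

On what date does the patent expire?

June 19, 2043

Filing date + 22 years → 19 June 2043.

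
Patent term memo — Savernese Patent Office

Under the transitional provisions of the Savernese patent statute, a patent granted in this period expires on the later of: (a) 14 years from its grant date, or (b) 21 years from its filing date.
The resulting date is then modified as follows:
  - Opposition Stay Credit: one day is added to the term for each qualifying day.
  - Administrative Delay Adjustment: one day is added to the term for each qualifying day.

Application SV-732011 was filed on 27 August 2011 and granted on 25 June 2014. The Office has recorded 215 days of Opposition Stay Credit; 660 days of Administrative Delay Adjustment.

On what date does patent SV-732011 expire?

(a) grant + 14 years → 25 June 2028.
(b) filing + 21 years → 27 August 2032.
Later of the two: 27 August 2032.
Opposition Stay Credit: +215 days → 30 March 2033.
Administrative Delay Adjustment: +660 days → 19 January 2035.

2035-01-19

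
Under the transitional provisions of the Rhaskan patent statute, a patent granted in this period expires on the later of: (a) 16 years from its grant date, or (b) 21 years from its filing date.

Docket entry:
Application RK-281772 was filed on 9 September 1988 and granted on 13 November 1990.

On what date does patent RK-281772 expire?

2009-09-09

(a) grant + 16 years → 13 November 2006.
(b) filing + 21 years → 9 September 2009.
Later of the two: 9 September 2009.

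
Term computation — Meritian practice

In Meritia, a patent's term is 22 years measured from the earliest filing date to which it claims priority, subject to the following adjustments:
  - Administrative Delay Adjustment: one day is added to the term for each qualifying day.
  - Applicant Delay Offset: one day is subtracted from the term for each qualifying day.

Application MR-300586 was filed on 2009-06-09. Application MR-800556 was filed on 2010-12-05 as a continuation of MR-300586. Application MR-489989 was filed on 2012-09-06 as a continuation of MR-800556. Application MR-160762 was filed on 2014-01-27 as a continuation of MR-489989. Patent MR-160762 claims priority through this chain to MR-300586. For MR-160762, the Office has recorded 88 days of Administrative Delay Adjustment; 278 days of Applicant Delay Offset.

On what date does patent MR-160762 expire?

December 1, 2030

Earliest priority filing: 9 June 2009.
Base term: 9 June 2009 + 22 years → 9 June 2031.
Administrative Delay Adjustment: +88 days → 5 September 2031.
Applicant Delay Offset: −278 days → 1 December 2030.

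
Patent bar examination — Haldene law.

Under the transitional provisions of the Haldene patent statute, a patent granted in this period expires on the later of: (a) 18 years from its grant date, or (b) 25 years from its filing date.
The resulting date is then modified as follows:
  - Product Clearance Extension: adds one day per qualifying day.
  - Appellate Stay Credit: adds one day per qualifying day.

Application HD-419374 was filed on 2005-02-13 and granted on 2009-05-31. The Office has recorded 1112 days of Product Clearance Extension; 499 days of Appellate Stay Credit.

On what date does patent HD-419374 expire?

2034-07-13

(a) grant + 18 years → 31 May 2027.
(b) filing + 25 years → 13 February 2030.
Later of the two: 13 February 2030.
Product Clearance Extension: +1112 days → 1 March 2033.
Appellate Stay Credit: +499 days → 13 July 2034.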